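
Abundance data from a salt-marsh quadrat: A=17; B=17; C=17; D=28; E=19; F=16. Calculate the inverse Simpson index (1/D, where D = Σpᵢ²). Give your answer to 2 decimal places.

5.73

Total N = 17+17+17+28+19+16 = 114, so the proportions are 0.149123, 0.149123, 0.149123, 0.245614, 0.166667, 0.140351 (working shown to 6 dp, full precision carried).
D = 0.149123² + 0.149123² + 0.149123² + 0.245614² + 0.166667² + 0.140351² = 0.022238 + 0.022238 + 0.022238 + 0.060326 + 0.027778 + 0.019698 = 0.174515.
So 1/D = 5.7302, i.e. 5.73 to 2 decimal places.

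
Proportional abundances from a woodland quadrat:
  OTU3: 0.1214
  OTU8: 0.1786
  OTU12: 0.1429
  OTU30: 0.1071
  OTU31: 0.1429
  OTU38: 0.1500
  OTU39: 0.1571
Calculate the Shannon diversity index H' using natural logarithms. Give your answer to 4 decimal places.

1.9343

Each pᵢ ln pᵢ term (working shown to 6 dp, full precision carried): 0.1214×(-2.108664)=-0.255992, 0.1786×(-1.722607)=-0.307658, 0.1429×(-1.945610)=-0.278028, 0.1071×(-2.233992)=-0.239261, 0.1429×(-1.945610)=-0.278028, 0.15×(-1.897120)=-0.284568, 0.1571×(-1.850873)=-0.290772.
Sum = -1.934305, so H' = 1.9343.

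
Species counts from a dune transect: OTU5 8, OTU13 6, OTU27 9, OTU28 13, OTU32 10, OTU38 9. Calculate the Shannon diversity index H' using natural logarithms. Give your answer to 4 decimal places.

1.7654

Total N = 8+6+9+13+10+9 = 55, so the proportions are 0.145455, 0.109091, 0.163636, 0.236364, 0.181818, 0.163636 (working shown to 6 dp, full precision carried).
Each pᵢ ln pᵢ term: 0.145455×(-1.927892)=-0.280421, 0.109091×(-2.215574)=-0.241699, 0.163636×(-1.810109)=-0.296200, 0.236364×(-1.442384)=-0.340927, 0.181818×(-1.704748)=-0.309954, 0.163636×(-1.810109)=-0.296200.
Sum = -1.765400, so H' = 1.7654.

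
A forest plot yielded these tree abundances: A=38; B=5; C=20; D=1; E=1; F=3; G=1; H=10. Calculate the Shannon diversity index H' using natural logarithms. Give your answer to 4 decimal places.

Total N = 38+5+20+1+1+3+1+10 = 79, so the proportions are 0.481013, 0.063291, 0.253165, 0.012658, 0.012658, 0.037975, 0.012658, 0.126582 (working shown to 6 dp, full precision carried).
Each pᵢ ln pᵢ term: 0.481013×(-0.731862)=-0.352035, 0.063291×(-2.760010)=-0.174684, 0.253165×(-1.373716)=-0.347776, 0.012658×(-4.369448)=-0.055309, 0.012658×(-4.369448)=-0.055309, 0.037975×(-3.270836)=-0.124209, 0.012658×(-4.369448)=-0.055309, 0.126582×(-2.066863)=-0.261628.
Sum = -1.426261, so H' = 1.4263.

1.4263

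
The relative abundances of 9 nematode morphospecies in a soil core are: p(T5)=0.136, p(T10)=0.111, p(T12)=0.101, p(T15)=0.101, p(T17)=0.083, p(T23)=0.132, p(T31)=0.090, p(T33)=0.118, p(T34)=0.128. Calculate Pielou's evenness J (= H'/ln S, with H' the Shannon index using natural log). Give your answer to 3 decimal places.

0.994

H' = −Σ pᵢ ln pᵢ = −((-0.27133) + (-0.24400) + (-0.23156) + (-0.23156) + (-0.20658) + (-0.26729) + (-0.21672) + (-0.25217) + (-0.26313)) = 2.18434 (working shown to 5 dp, full precision carried).
With S = 9 species, ln S = 2.19722, so J = 2.18434/2.19722 = 0.99414, i.e. 0.994 to 3 decimal places.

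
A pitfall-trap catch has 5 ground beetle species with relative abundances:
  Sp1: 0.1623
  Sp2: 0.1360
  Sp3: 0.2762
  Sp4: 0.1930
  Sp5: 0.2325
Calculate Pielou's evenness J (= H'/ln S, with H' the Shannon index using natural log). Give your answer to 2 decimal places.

0.98

H' = −Σ pᵢ ln pᵢ = −((-0.2951) + (-0.2713) + (-0.3554) + (-0.3175) + (-0.3392)) = 1.5785 (working shown to 4 dp, full precision carried).
With S = 5 species, ln S = 1.6094, so J = 1.5785/1.6094 = 0.9808, i.e. 0.98 to 2 decimal places.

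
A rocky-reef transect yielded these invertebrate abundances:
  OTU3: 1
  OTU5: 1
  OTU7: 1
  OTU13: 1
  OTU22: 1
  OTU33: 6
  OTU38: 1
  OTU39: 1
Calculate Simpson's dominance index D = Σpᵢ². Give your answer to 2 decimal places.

Total N = 1+1+1+1+1+6+1+1 = 13, so the proportions are 0.0769, 0.0769, 0.0769, 0.0769, 0.0769, 0.4615, 0.0769, 0.0769 (working shown to 4 dp, full precision carried).
D = 0.0769² + 0.0769² + 0.0769² + 0.0769² + 0.0769² + 0.4615² + 0.0769² + 0.0769² = 0.0059 + 0.0059 + 0.0059 + 0.0059 + 0.0059 + 0.2130 + 0.0059 + 0.0059 = 0.2544.
To 2 decimal places, D = 0.25.

0.25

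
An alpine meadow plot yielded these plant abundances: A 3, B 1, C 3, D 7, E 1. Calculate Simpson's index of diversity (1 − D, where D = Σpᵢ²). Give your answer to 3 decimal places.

Total N = 3+1+3+7+1 = 15, so the proportions are 0.2, 0.06667, 0.2, 0.46667, 0.06667 (working shown to 5 dp, full precision carried).
D = 0.2² + 0.06667² + 0.2² + 0.46667² + 0.06667² = 0.04000 + 0.00444 + 0.04000 + 0.21778 + 0.00444 = 0.30667.
So 1 − D = 0.69333, i.e. 0.693 to 3 decimal places.

0.693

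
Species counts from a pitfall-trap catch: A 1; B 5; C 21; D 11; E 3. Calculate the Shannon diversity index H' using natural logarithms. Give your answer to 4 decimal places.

Total N = 1+5+21+11+3 = 41, so the proportions are 0.02439, 0.121951, 0.512195, 0.268293, 0.073171 (working shown to 6 dp, full precision carried).
Each pᵢ ln pᵢ term: 0.02439×(-3.713572)=-0.090575, 0.121951×(-2.104134)=-0.256602, 0.512195×(-0.669050)=-0.342684, 0.268293×(-1.315677)=-0.352986, 0.073171×(-2.614960)=-0.191339.
Sum = -1.234186, so H' = 1.2342.

1.2342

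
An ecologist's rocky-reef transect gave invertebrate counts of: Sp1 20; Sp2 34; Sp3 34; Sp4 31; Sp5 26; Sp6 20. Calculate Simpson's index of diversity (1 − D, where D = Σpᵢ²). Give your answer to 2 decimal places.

Total N = 20+34+34+31+26+20 = 165, so the proportions are 0.1212, 0.2061, 0.2061, 0.1879, 0.1576, 0.1212 (working shown to 4 dp, full precision carried).
D = 0.1212² + 0.2061² + 0.2061² + 0.1879² + 0.1576² + 0.1212² = 0.0147 + 0.0425 + 0.0425 + 0.0353 + 0.0248 + 0.0147 = 0.1744.
So 1 − D = 0.8256, i.e. 0.83 to 2 decimal places.

0.83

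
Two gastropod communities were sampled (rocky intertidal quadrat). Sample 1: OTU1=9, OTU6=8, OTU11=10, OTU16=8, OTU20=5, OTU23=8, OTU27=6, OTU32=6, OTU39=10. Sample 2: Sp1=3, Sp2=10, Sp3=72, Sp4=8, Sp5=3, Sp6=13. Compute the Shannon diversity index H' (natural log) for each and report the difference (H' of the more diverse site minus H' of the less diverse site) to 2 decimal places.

Sample 1: N=70, proportions 0.1286, 0.1143, 0.1429, 0.1143, 0.0714, 0.1143, 0.0857, 0.0857, 0.1429, giving H' = 2.1730 (working shown to 4 dp, full precision carried).
Sample 2: N=109, proportions 0.0275, 0.0917, 0.6606, 0.0734, 0.0275, 0.1193, giving H' = 1.1361.
Difference = |2.1730 − 1.1361| = 1.0369, i.e. 1.04 to 2 decimal places.

1.04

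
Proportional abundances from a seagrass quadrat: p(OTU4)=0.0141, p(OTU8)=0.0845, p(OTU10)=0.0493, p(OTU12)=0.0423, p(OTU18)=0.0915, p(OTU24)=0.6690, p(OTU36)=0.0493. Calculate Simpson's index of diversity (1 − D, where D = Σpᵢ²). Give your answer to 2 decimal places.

D = 0.0141² + 0.0845² + 0.0493² + 0.0423² + 0.0915² + 0.669² + 0.0493² = 0.0002 + 0.0071 + 0.0024 + 0.0018 + 0.0084 + 0.4476 + 0.0024 = 0.4699 (working shown to 4 dp, full precision carried).
So 1 − D = 0.5301, i.e. 0.53 to 2 decimal places.

0.53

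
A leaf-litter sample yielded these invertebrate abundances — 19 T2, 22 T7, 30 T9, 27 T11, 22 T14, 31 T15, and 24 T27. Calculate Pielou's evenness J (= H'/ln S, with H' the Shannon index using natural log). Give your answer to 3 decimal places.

Total N = 19+22+30+27+22+31+24 = 175, so the proportions are 0.10857, 0.12571, 0.17143, 0.15429, 0.12571, 0.17714, 0.13714 (working shown to 5 dp, full precision carried).
H' = −Σ pᵢ ln pᵢ = −((-0.24107) + (-0.26070) + (-0.30233) + (-0.28835) + (-0.26070) + (-0.30660) + (-0.27247)) = 1.93221.
With S = 7 species, ln S = 1.94591, so J = 1.93221/1.94591 = 0.99296, i.e. 0.993 to 3 decimal places.

0.993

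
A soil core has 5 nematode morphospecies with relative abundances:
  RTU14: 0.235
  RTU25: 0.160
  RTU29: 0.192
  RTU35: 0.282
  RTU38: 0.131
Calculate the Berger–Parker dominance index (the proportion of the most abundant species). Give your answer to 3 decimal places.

The largest proportion is 0.282, i.e. d = 0.282 to 3 decimal places.

0.282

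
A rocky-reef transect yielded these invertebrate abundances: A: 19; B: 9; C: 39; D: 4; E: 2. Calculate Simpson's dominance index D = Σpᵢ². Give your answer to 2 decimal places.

Total N = 19+9+39+4+2 = 73, so the proportions are 0.2603, 0.1233, 0.5342, 0.0548, 0.0274 (working shown to 4 dp, full precision carried).
D = 0.2603² + 0.1233² + 0.5342² + 0.0548² + 0.0274² = 0.0677 + 0.0152 + 0.2854 + 0.0030 + 0.0008 = 0.3721.
To 2 decimal places, D = 0.37.

0.37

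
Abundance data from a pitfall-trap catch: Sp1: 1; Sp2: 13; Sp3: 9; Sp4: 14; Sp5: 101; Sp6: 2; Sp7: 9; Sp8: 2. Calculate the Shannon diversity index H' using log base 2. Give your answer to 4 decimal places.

Total N = 1+13+9+14+101+2+9+2 = 151, so the proportions are 0.006623, 0.086093, 0.059603, 0.092715, 0.668874, 0.013245, 0.059603, 0.013245 (working shown to 6 dp, full precision carried).
Each pᵢ log₂ pᵢ term: 0.006623×(-7.238405)=-0.047936, 0.086093×(-3.537965)=-0.304593, 0.059603×(-4.068480)=-0.242492, 0.092715×(-3.431050)=-0.318111, 0.668874×(-0.580193)=-0.388076, 0.013245×(-6.238405)=-0.082628, 0.059603×(-4.068480)=-0.242492, 0.013245×(-6.238405)=-0.082628.
Sum = -1.708956, so H' = 1.7090.

1.7090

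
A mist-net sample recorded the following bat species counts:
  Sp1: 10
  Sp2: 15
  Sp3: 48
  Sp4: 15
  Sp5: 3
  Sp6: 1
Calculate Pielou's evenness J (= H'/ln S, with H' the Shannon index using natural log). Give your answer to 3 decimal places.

Total N = 10+15+48+15+3+1 = 92, so the proportions are 0.1087, 0.16304, 0.52174, 0.16304, 0.03261, 0.01087 (working shown to 5 dp, full precision carried).
H' = −Σ pᵢ ln pᵢ = −((-0.24122) + (-0.29572) + (-0.33944) + (-0.29572) + (-0.11163) + (-0.04915)) = 1.33287.
With S = 6 species, ln S = 1.79176, so J = 1.33287/1.79176 = 0.74389, i.e. 0.744 to 3 decimal places.

0.744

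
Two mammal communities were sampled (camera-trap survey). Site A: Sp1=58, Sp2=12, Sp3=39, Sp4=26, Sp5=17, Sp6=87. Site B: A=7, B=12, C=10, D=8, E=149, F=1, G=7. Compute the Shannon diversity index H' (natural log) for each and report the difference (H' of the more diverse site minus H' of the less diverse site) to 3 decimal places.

Site A: N=239, proportions 0.24268, 0.05021, 0.16318, 0.10879, 0.07113, 0.36402, giving H' = 1.58687 (working shown to 5 dp, full precision carried).
Site B: N=194, proportions 0.03608, 0.06186, 0.05155, 0.04124, 0.76804, 0.00515, 0.03608, giving H' = 0.92605.
Difference = |1.58687 − 0.92605| = 0.66082, i.e. 0.661 to 3 decimal places.

0.661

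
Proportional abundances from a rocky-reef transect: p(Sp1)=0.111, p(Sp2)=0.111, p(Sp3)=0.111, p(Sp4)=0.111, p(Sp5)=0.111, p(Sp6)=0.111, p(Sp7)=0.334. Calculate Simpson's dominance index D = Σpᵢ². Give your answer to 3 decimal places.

0.185

D = 0.111² + 0.111² + 0.111² + 0.111² + 0.111² + 0.111² + 0.334² = 0.01232 + 0.01232 + 0.01232 + 0.01232 + 0.01232 + 0.01232 + 0.11156 = 0.18548 (working shown to 5 dp, full precision carried).
To 3 decimal places, D = 0.185.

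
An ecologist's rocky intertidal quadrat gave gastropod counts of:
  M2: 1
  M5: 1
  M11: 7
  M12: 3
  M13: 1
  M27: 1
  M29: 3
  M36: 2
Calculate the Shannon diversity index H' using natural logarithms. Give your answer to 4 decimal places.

Total N = 1+1+7+3+1+1+3+2 = 19, so the proportions are 0.052632, 0.052632, 0.368421, 0.157895, 0.052632, 0.052632, 0.157895, 0.105263 (working shown to 6 dp, full precision carried).
Each pᵢ ln pᵢ term: 0.052632×(-2.944439)=-0.154970, 0.052632×(-2.944439)=-0.154970, 0.368421×(-0.998529)=-0.367879, 0.157895×(-1.845827)=-0.291446, 0.052632×(-2.944439)=-0.154970, 0.052632×(-2.944439)=-0.154970, 0.157895×(-1.845827)=-0.291446, 0.105263×(-2.251292)=-0.236978.
Sum = -1.807632, so H' = 1.8076.

1.8076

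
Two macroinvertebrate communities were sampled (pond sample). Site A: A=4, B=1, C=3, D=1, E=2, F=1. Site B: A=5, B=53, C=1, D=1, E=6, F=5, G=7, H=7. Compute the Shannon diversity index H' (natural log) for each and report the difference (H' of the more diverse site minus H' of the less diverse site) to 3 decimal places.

0.302

Site A: N=12, proportions 0.33333, 0.08333, 0.25, 0.08333, 0.16667, 0.08333, giving H' = 1.63263 (working shown to 5 dp, full precision carried).
Site B: N=85, proportions 0.05882, 0.62353, 0.01176, 0.01176, 0.07059, 0.05882, 0.08235, 0.08235, giving H' = 1.33073.
Difference = |1.63263 − 1.33073| = 0.30190, i.e. 0.302 to 3 decimal places.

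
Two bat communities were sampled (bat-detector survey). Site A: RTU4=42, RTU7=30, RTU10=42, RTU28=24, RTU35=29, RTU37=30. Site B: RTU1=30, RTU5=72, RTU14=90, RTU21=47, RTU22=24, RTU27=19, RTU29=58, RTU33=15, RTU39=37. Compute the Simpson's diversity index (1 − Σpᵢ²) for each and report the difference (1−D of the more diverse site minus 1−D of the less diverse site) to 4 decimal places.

Site A: N=197, proportions 0.213198, 0.152284, 0.213198, 0.121827, 0.147208, 0.152284, giving 1−D = 0.826200 (working shown to 6 dp, full precision carried).
Site B: N=392, proportions 0.076531, 0.183673, 0.229592, 0.119898, 0.061224, 0.048469, 0.147959, 0.038265, 0.094388, giving 1−D = 0.854956.
Difference = |0.826200 − 0.854956| = 0.028756, i.e. 0.0288 to 4 decimal places.

0.0288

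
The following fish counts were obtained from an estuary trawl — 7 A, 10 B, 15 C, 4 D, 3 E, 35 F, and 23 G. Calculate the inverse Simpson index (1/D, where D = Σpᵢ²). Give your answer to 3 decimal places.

4.370

Total N = 7+10+15+4+3+35+23 = 97, so the proportions are 0.0721649, 0.1030928, 0.1546392, 0.0412371, 0.0309278, 0.3608247, 0.2371134 (working shown to 7 dp, full precision carried).
D = 0.0721649² + 0.1030928² + 0.1546392² + 0.0412371² + 0.0309278² + 0.3608247² + 0.2371134² = 0.0052078 + 0.0106281 + 0.0239133 + 0.0017005 + 0.0009565 + 0.1301945 + 0.0562228 = 0.2288235.
So 1/D = 4.37018, i.e. 4.370 to 3 decimal places.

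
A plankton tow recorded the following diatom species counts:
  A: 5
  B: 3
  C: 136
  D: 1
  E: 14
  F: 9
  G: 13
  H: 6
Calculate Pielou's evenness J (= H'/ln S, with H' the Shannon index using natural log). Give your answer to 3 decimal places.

Total N = 5+3+136+1+14+9+13+6 = 187, so the proportions are 0.02674, 0.01604, 0.72727, 0.00535, 0.07487, 0.04813, 0.06952, 0.03209 (working shown to 5 dp, full precision carried).
H' = −Σ pᵢ ln pᵢ = −((-0.09684) + (-0.06630) + (-0.23160) + (-0.02797) + (-0.19406) + (-0.14602) + (-0.18535) + (-0.11035)) = 1.05848.
With S = 8 species, ln S = 2.07944, so J = 1.05848/2.07944 = 0.50902, i.e. 0.509 to 3 decimal places.

0.509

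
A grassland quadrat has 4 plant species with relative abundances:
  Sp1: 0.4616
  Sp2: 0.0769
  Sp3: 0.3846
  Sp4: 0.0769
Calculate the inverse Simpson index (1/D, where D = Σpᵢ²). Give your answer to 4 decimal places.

D = 0.4616² + 0.0769² + 0.3846² + 0.0769² = 0.2130746 + 0.0059136 + 0.1479172 + 0.0059136 = 0.3728189 (working shown to 7 dp, full precision carried).
So 1/D = 2.682267, i.e. 2.6823 to 4 decimal places.

2.6823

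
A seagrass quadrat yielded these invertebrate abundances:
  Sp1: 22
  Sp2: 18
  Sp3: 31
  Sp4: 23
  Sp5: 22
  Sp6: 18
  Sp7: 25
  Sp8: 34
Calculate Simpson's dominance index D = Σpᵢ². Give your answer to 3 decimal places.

Total N = 22+18+31+23+22+18+25+34 = 193, so the proportions are 0.11399, 0.09326, 0.16062, 0.11917, 0.11399, 0.09326, 0.12953, 0.17617 (working shown to 5 dp, full precision carried).
D = 0.11399² + 0.09326² + 0.16062² + 0.11917² + 0.11399² + 0.09326² + 0.12953² + 0.17617² = 0.01299 + 0.00870 + 0.02580 + 0.01420 + 0.01299 + 0.00870 + 0.01678 + 0.03103 = 0.13120.
To 3 decimal places, D = 0.131.

0.131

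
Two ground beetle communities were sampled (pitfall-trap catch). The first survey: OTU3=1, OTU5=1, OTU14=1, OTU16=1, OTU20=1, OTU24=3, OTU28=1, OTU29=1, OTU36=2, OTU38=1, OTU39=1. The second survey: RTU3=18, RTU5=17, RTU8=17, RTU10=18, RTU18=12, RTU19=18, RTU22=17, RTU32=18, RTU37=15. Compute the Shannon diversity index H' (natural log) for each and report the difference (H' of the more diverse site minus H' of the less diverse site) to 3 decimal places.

0.114

The first survey: N=14, proportions 0.07143, 0.07143, 0.07143, 0.07143, 0.07143, 0.21429, 0.07143, 0.07143, 0.14286, 0.07143, 0.07143, giving H' = 2.30462 (working shown to 5 dp, full precision carried).
The second survey: N=150, proportions 0.12, 0.11333, 0.11333, 0.12, 0.08, 0.12, 0.11333, 0.12, 0.1, giving H' = 2.19037.
Difference = |2.30462 − 2.19037| = 0.11425, i.e. 0.114 to 3 decimal places.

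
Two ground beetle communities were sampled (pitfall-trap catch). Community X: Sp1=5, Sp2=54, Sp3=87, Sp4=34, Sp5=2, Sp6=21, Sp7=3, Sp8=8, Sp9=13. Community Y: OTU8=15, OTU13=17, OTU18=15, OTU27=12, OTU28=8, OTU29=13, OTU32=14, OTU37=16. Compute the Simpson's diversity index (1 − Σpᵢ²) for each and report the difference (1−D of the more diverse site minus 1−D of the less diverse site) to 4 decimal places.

0.1101

Community X: N=227, proportions 0.022026, 0.237885, 0.38326, 0.14978, 0.008811, 0.092511, 0.013216, 0.035242, 0.057269, giving 1−D = 0.760271 (working shown to 6 dp, full precision carried).
Community Y: N=110, proportions 0.136364, 0.154545, 0.136364, 0.109091, 0.072727, 0.118182, 0.127273, 0.145455, giving 1−D = 0.870413.
Difference = |0.760271 − 0.870413| = 0.110142, i.e. 0.1101 to 4 decimal places.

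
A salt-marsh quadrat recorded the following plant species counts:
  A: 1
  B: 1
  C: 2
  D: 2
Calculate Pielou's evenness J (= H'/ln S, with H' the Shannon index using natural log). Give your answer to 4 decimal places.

Total N = 1+1+2+2 = 6, so the proportions are 0.166667, 0.166667, 0.333333, 0.333333 (working shown to 6 dp, full precision carried).
H' = −Σ pᵢ ln pᵢ = −((-0.298627) + (-0.298627) + (-0.366204) + (-0.366204)) = 1.329661.
With S = 4 species, ln S = 1.386294, so J = 1.329661/1.386294 = 0.959148, i.e. 0.9591 to 4 decimal places.

0.9591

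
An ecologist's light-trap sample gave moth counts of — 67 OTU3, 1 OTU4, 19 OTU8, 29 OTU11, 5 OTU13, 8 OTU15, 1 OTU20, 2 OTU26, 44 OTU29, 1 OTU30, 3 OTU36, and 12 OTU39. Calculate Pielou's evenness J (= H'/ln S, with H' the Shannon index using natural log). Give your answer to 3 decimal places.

Total N = 67+1+19+29+5+8+1+2+44+1+3+12 = 192, so the proportions are 0.34896, 0.00521, 0.09896, 0.15104, 0.02604, 0.04167, 0.00521, 0.01042, 0.22917, 0.00521, 0.01562, 0.0625 (working shown to 5 dp, full precision carried).
H' = −Σ pᵢ ln pᵢ = −((-0.36738) + (-0.02738) + (-0.22890) + (-0.28550) + (-0.09500) + (-0.13242) + (-0.02738) + (-0.04755) + (-0.33763) + (-0.02738) + (-0.06498) + (-0.17329)) = 1.81480.
With S = 12 species, ln S = 2.48491, so J = 1.81480/2.48491 = 0.73033, i.e. 0.730 to 3 decimal places.

0.730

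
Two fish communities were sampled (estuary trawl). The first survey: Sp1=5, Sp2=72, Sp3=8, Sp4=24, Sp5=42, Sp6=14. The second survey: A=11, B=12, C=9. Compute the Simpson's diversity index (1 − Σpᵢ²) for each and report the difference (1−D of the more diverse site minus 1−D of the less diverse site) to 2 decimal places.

0.05

The first survey: N=165, proportions 0.0303, 0.4364, 0.0485, 0.1455, 0.2545, 0.0848, giving 1−D = 0.7132 (working shown to 4 dp, full precision carried).
The second survey: N=32, proportions 0.3438, 0.375, 0.2812, giving 1−D = 0.6621.
Difference = |0.7132 − 0.6621| = 0.0511, i.e. 0.05 to 2 decimal places.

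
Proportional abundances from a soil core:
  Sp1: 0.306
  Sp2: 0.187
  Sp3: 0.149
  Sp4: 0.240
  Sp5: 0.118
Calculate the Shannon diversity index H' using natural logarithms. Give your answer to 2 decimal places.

1.55

Each pᵢ ln pᵢ term (working shown to 4 dp, full precision carried): 0.306×(-1.1842)=-0.3624, 0.187×(-1.6766)=-0.3135, 0.149×(-1.9038)=-0.2837, 0.24×(-1.4271)=-0.3425, 0.118×(-2.1371)=-0.2522.
Sum = -1.5542, so H' = 1.55.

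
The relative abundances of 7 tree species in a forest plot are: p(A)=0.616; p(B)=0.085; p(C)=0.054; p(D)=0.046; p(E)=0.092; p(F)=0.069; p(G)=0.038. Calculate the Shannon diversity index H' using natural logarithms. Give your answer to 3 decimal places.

Each pᵢ ln pᵢ term (working shown to 5 dp, full precision carried): 0.616×(-0.48451)=-0.29846, 0.085×(-2.46510)=-0.20953, 0.054×(-2.91877)=-0.15761, 0.046×(-3.07911)=-0.14164, 0.092×(-2.38597)=-0.21951, 0.069×(-2.67365)=-0.18448, 0.038×(-3.27017)=-0.12427.
Sum = -1.33550, so H' = 1.336.

1.336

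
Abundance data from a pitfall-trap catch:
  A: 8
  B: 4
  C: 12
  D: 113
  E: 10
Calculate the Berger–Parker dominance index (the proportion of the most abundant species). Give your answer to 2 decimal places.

0.77

Total N = 8+4+12+113+10 = 147, so the proportions are 0.0544, 0.0272, 0.0816, 0.7687, 0.068 (working shown to 4 dp, full precision carried).
The largest proportion is 0.7687, i.e. d = 0.77 to 2 decimal places.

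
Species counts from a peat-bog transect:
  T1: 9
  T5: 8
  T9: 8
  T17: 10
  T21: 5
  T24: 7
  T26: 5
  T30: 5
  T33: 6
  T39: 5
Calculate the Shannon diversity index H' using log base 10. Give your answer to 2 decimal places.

0.99

Total N = 9+8+8+10+5+7+5+5+6+5 = 68, so the proportions are 0.1324, 0.1176, 0.1176, 0.1471, 0.0735, 0.1029, 0.0735, 0.0735, 0.0882, 0.0735 (working shown to 4 dp, full precision carried).
Each pᵢ log₁₀ pᵢ term: 0.1324×(-0.8783)=-0.1162, 0.1176×(-0.9294)=-0.1093, 0.1176×(-0.9294)=-0.1093, 0.1471×(-0.8325)=-0.1224, 0.0735×(-1.1335)=-0.0833, 0.1029×(-0.9874)=-0.1016, 0.0735×(-1.1335)=-0.0833, 0.0735×(-1.1335)=-0.0833, 0.0882×(-1.0544)=-0.0930, 0.0735×(-1.1335)=-0.0833.
Sum = -0.9854, so H' = 0.99.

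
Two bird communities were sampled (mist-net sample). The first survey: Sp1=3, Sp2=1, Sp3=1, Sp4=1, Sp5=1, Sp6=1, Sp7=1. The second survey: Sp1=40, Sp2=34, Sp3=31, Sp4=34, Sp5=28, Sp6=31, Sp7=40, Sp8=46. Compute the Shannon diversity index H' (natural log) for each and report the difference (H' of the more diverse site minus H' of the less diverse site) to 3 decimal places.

The first survey: N=9, proportions 0.33333, 0.11111, 0.11111, 0.11111, 0.11111, 0.11111, 0.11111, giving H' = 1.83102 (working shown to 5 dp, full precision carried).
The second survey: N=284, proportions 0.14085, 0.11972, 0.10915, 0.11972, 0.09859, 0.10915, 0.14085, 0.16197, giving H' = 2.06718.
Difference = |1.83102 − 2.06718| = 0.23616, i.e. 0.236 to 3 decimal places.

0.236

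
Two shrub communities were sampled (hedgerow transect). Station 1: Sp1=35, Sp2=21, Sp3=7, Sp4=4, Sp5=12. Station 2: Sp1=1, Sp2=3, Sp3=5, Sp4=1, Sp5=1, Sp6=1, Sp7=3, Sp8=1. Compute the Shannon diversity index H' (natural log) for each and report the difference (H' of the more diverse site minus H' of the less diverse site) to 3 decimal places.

Station 1: N=79, proportions 0.44304, 0.26582, 0.08861, 0.05063, 0.1519, giving H' = 1.36492 (working shown to 5 dp, full precision carried).
Station 2: N=16, proportions 0.0625, 0.1875, 0.3125, 0.0625, 0.0625, 0.0625, 0.1875, 0.0625, giving H' = 1.85766.
Difference = |1.36492 − 1.85766| = 0.49274, i.e. 0.493 to 3 decimal places.

0.493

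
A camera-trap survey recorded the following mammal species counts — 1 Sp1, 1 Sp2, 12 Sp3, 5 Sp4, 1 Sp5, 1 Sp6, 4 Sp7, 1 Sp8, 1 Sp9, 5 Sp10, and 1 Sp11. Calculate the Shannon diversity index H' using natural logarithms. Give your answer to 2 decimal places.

1.94

Total N = 1+1+12+5+1+1+4+1+1+5+1 = 33, so the proportions are 0.0303, 0.0303, 0.3636, 0.1515, 0.0303, 0.0303, 0.1212, 0.0303, 0.0303, 0.1515, 0.0303 (working shown to 4 dp, full precision carried).
Each pᵢ ln pᵢ term: 0.0303×(-3.4965)=-0.1060, 0.0303×(-3.4965)=-0.1060, 0.3636×(-1.0116)=-0.3679, 0.1515×(-1.8871)=-0.2859, 0.0303×(-3.4965)=-0.1060, 0.0303×(-3.4965)=-0.1060, 0.1212×(-2.1102)=-0.2558, 0.0303×(-3.4965)=-0.1060, 0.0303×(-3.4965)=-0.1060, 0.1515×(-1.8871)=-0.2859, 0.0303×(-3.4965)=-0.1060.
Sum = -1.9372, so H' = 1.94.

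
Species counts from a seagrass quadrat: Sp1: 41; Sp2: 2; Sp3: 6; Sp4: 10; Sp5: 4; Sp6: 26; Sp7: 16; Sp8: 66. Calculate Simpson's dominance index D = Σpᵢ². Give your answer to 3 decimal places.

Total N = 41+2+6+10+4+26+16+66 = 171, so the proportions are 0.23977, 0.0117, 0.03509, 0.05848, 0.02339, 0.15205, 0.09357, 0.38596 (working shown to 5 dp, full precision carried).
D = 0.23977² + 0.0117² + 0.03509² + 0.05848² + 0.02339² + 0.15205² + 0.09357² + 0.38596² = 0.05749 + 0.00014 + 0.00123 + 0.00342 + 0.00055 + 0.02312 + 0.00875 + 0.14897 = 0.24366.
To 3 decimal places, D = 0.244.

0.244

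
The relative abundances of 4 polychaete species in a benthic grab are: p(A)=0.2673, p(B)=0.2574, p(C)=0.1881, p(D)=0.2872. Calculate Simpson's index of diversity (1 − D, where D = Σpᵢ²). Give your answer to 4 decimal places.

D = 0.2673² + 0.2574² + 0.1881² + 0.2872² = 0.071449 + 0.066255 + 0.035382 + 0.082484 = 0.255570 (working shown to 6 dp, full precision carried).
So 1 − D = 0.744430, i.e. 0.7444 to 4 decimal places.

0.7444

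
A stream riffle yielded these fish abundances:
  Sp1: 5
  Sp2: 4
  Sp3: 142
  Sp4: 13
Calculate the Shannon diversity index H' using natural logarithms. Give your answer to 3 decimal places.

Total N = 5+4+142+13 = 164, so the proportions are 0.03049, 0.02439, 0.86585, 0.07927 (working shown to 5 dp, full precision carried).
Each pᵢ ln pᵢ term: 0.03049×(-3.49043)=-0.10642, 0.02439×(-3.71357)=-0.09057, 0.86585×(-0.14404)=-0.12472, 0.07927×(-2.53492)=-0.20094.
Sum = -0.52265, so H' = 0.523.

0.523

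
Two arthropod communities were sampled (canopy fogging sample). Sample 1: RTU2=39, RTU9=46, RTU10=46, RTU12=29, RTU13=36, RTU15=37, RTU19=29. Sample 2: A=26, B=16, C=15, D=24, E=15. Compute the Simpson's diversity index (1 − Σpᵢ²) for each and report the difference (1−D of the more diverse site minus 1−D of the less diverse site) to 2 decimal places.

Sample 1: N=262, proportions 0.14885, 0.17557, 0.17557, 0.11069, 0.1374, 0.14122, 0.11069, giving 1−D = 0.85286 (working shown to 5 dp, full precision carried).
Sample 2: N=96, proportions 0.27083, 0.16667, 0.15625, 0.25, 0.15625, giving 1−D = 0.78754.
Difference = |0.85286 − 0.78754| = 0.06532, i.e. 0.07 to 2 decimal places.

0.07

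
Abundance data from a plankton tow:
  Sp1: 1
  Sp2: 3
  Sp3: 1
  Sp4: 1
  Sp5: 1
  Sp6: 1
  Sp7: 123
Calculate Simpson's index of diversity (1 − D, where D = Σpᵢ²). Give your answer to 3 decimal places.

0.118

Total N = 1+3+1+1+1+1+123 = 131, so the proportions are 0.00763, 0.0229, 0.00763, 0.00763, 0.00763, 0.00763, 0.93893 (working shown to 5 dp, full precision carried).
D = 0.00763² + 0.0229² + 0.00763² + 0.00763² + 0.00763² + 0.00763² + 0.93893² = 0.00006 + 0.00052 + 0.00006 + 0.00006 + 0.00006 + 0.00006 + 0.88159 = 0.88241.
So 1 − D = 0.11759, i.e. 0.118 to 3 decimal places.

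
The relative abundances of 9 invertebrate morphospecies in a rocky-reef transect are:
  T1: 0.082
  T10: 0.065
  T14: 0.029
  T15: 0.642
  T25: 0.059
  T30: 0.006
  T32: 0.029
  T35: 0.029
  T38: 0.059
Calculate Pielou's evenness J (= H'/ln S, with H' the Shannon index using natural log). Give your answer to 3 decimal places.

0.610

H' = −Σ pᵢ ln pᵢ = −((-0.20508) + (-0.17767) + (-0.10267) + (-0.28451) + (-0.16698) + (-0.03070) + (-0.10267) + (-0.10267) + (-0.16698)) = 1.33995 (working shown to 5 dp, full precision carried).
With S = 9 species, ln S = 2.19722, so J = 1.33995/2.19722 = 0.60984, i.e. 0.610 to 3 decimal places.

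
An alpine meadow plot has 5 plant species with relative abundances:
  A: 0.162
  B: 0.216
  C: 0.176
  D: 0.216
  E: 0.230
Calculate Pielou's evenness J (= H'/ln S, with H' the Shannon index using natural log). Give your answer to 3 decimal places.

0.995

H' = −Σ pᵢ ln pᵢ = −((-0.29487) + (-0.33102) + (-0.30576) + (-0.33102) + (-0.33803)) = 1.60068 (working shown to 5 dp, full precision carried).
With S = 5 species, ln S = 1.60944, so J = 1.60068/1.60944 = 0.99456, i.e. 0.995 to 3 decimal places.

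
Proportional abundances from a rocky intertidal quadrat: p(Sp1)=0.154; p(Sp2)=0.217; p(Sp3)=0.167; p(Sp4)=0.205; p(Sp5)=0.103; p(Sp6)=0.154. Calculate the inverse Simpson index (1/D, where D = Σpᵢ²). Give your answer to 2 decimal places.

D = 0.154² + 0.217² + 0.167² + 0.205² + 0.103² + 0.154² = 0.023716 + 0.047089 + 0.027889 + 0.042025 + 0.010609 + 0.023716 = 0.175044 (working shown to 6 dp, full precision carried).
So 1/D = 5.7128, i.e. 5.71 to 2 decimal places.

5.71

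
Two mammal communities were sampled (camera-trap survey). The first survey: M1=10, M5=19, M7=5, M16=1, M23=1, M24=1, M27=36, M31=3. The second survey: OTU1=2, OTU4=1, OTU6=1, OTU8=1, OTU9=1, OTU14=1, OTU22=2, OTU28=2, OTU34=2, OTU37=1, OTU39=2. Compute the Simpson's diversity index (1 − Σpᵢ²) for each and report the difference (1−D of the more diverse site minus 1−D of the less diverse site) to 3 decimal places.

0.209

The first survey: N=76, proportions 0.1315789, 0.25, 0.0657895, 0.0131579, 0.0131579, 0.0131579, 0.4736842, 0.0394737, giving 1−D = 0.6894044 (working shown to 7 dp, full precision carried).
The second survey: N=16, proportions 0.125, 0.0625, 0.0625, 0.0625, 0.0625, 0.0625, 0.125, 0.125, 0.125, 0.0625, 0.125, giving 1−D = 0.8984375.
Difference = |0.6894044 − 0.8984375| = 0.2090331, i.e. 0.209 to 3 decimal places.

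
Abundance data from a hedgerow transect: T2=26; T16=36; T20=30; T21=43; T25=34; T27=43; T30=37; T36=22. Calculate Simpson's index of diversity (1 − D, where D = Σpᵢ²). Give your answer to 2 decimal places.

0.87

Total N = 26+36+30+43+34+43+37+22 = 271, so the proportions are 0.0959, 0.1328, 0.1107, 0.1587, 0.1255, 0.1587, 0.1365, 0.0812 (working shown to 4 dp, full precision carried).
D = 0.0959² + 0.1328² + 0.1107² + 0.1587² + 0.1255² + 0.1587² + 0.1365² + 0.0812² = 0.0092 + 0.0176 + 0.0123 + 0.0252 + 0.0157 + 0.0252 + 0.0186 + 0.0066 = 0.1304.
So 1 − D = 0.8696, i.e. 0.87 to 2 decimal places.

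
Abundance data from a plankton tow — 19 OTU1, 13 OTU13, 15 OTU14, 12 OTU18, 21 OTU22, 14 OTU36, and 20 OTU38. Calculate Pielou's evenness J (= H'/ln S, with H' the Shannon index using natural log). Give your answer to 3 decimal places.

0.989

Total N = 19+13+15+12+21+14+20 = 114, so the proportions are 0.16667, 0.11404, 0.13158, 0.10526, 0.18421, 0.12281, 0.17544 (working shown to 5 dp, full precision carried).
H' = −Σ pᵢ ln pᵢ = −((-0.29863) + (-0.24760) + (-0.26686) + (-0.23698) + (-0.31162) + (-0.25754) + (-0.30534)) = 1.92458.
With S = 7 species, ln S = 1.94591, so J = 1.92458/1.94591 = 0.98904, i.e. 0.989 to 3 decimal places.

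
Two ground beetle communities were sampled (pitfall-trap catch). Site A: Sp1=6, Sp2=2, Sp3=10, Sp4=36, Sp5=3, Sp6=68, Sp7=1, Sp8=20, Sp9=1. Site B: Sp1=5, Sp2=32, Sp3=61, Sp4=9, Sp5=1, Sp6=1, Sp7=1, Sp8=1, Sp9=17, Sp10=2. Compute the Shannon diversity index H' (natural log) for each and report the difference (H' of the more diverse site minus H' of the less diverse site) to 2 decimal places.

0.00

Site A: N=147, proportions 0.0408, 0.0136, 0.068, 0.2449, 0.0204, 0.4626, 0.0068, 0.1361, 0.0068, giving H' = 1.4917 (working shown to 4 dp, full precision carried).
Site B: N=130, proportions 0.0385, 0.2462, 0.4692, 0.0692, 0.0077, 0.0077, 0.0077, 0.0077, 0.1308, 0.0154, giving H' = 1.4903.
Difference = |1.4917 − 1.4903| = 0.0014, i.e. 0.00 to 2 decimal places.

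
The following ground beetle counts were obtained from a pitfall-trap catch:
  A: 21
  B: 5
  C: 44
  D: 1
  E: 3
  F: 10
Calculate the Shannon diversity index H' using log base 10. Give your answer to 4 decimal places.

0.5552

Total N = 21+5+44+1+3+10 = 84, so the proportions are 0.25, 0.059524, 0.52381, 0.011905, 0.035714, 0.119048 (working shown to 6 dp, full precision carried).
Each pᵢ log₁₀ pᵢ term: 0.25×(-0.602060)=-0.150515, 0.059524×(-1.225309)=-0.072935, 0.52381×(-0.280827)=-0.147100, 0.011905×(-1.924279)=-0.022908, 0.035714×(-1.447158)=-0.051684, 0.119048×(-0.924279)=-0.110033.
Sum = -0.555175, so H' = 0.5552.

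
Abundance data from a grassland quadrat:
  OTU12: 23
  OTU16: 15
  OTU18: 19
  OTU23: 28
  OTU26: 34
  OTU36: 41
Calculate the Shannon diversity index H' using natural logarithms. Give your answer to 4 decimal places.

1.7368

Total N = 23+15+19+28+34+41 = 160, so the proportions are 0.14375, 0.09375, 0.11875, 0.175, 0.2125, 0.25625 (working shown to 6 dp, full precision carried).
Each pᵢ ln pᵢ term: 0.14375×(-1.939680)=-0.278829, 0.09375×(-2.367124)=-0.221918, 0.11875×(-2.130735)=-0.253025, 0.175×(-1.742969)=-0.305020, 0.2125×(-1.548813)=-0.329123, 0.25625×(-1.361602)=-0.348910.
Sum = -1.736824, so H' = 1.7368.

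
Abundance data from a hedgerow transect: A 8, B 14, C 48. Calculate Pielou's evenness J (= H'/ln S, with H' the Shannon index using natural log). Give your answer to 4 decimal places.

Total N = 8+14+48 = 70, so the proportions are 0.114286, 0.2, 0.685714 (working shown to 6 dp, full precision carried).
H' = −Σ pᵢ ln pᵢ = −((-0.247892) + (-0.321888) + (-0.258716)) = 0.828495.
With S = 3 species, ln S = 1.098612, so J = 0.828495/1.098612 = 0.754129, i.e. 0.7541 to 4 decimal places.

0.7541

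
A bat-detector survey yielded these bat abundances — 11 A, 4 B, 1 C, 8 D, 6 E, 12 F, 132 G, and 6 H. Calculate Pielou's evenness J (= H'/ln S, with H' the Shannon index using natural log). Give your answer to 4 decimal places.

Total N = 11+4+1+8+6+12+132+6 = 180, so the proportions are 0.061111, 0.022222, 0.005556, 0.044444, 0.033333, 0.066667, 0.733333, 0.033333 (working shown to 6 dp, full precision carried).
H' = −Σ pᵢ ln pᵢ = −((-0.170809) + (-0.084592) + (-0.028850) + (-0.138378) + (-0.113373) + (-0.180537) + (-0.227447) + (-0.113373)) = 1.057360.
With S = 8 species, ln S = 2.079442, so J = 1.057360/2.079442 = 0.508483, i.e. 0.5085 to 4 decimal places.

0.5085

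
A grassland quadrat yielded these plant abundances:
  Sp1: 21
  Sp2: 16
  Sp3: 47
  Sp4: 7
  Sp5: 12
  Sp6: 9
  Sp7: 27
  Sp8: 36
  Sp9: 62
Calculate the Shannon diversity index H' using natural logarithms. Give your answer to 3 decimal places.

Total N = 21+16+47+7+12+9+27+36+62 = 237, so the proportions are 0.08861, 0.06751, 0.19831, 0.02954, 0.05063, 0.03797, 0.11392, 0.1519, 0.2616 (working shown to 5 dp, full precision carried).
Each pᵢ ln pᵢ term: 0.08861×(-2.42354)=-0.21474, 0.06751×(-2.69547)=-0.18197, 0.19831×(-1.61791)=-0.32085, 0.02954×(-3.52215)=-0.10403, 0.05063×(-2.98315)=-0.15105, 0.03797×(-3.27084)=-0.12421, 0.11392×(-2.17222)=-0.24747, 0.1519×(-1.88454)=-0.28626, 0.2616×(-1.34093)=-0.35079.
Sum = -1.98137, so H' = 1.981.

1.981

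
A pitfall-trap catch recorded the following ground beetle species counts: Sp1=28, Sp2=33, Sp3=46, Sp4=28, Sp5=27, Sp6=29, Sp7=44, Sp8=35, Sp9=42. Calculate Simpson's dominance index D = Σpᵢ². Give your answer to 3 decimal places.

0.116

Total N = 28+33+46+28+27+29+44+35+42 = 312, so the proportions are 0.08974, 0.10577, 0.14744, 0.08974, 0.08654, 0.09295, 0.14103, 0.11218, 0.13462 (working shown to 5 dp, full precision carried).
D = 0.08974² + 0.10577² + 0.14744² + 0.08974² + 0.08654² + 0.09295² + 0.14103² + 0.11218² + 0.13462² = 0.00805 + 0.01119 + 0.02174 + 0.00805 + 0.00749 + 0.00864 + 0.01989 + 0.01258 + 0.01812 = 0.11575.
To 3 decimal places, D = 0.116.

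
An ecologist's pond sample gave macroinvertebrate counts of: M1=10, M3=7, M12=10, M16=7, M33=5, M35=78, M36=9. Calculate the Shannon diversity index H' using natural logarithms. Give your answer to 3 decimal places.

1.337

Total N = 10+7+10+7+5+78+9 = 126, so the proportions are 0.07937, 0.05556, 0.07937, 0.05556, 0.03968, 0.61905, 0.07143 (working shown to 5 dp, full precision carried).
Each pᵢ ln pᵢ term: 0.07937×(-2.53370)=-0.20109, 0.05556×(-2.89037)=-0.16058, 0.07937×(-2.53370)=-0.20109, 0.05556×(-2.89037)=-0.16058, 0.03968×(-3.22684)=-0.12805, 0.61905×(-0.47957)=-0.29688, 0.07143×(-2.63906)=-0.18850.
Sum = -1.33676, so H' = 1.337.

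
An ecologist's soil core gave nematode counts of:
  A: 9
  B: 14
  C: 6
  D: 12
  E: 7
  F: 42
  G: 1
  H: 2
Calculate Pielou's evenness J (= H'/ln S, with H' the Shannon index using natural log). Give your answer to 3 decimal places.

0.787

Total N = 9+14+6+12+7+42+1+2 = 93, so the proportions are 0.09677, 0.15054, 0.06452, 0.12903, 0.07527, 0.45161, 0.01075, 0.02151 (working shown to 5 dp, full precision carried).
H' = −Σ pᵢ ln pᵢ = −((-0.22600) + (-0.28505) + (-0.17683) + (-0.26422) + (-0.19470) + (-0.35900) + (-0.04874) + (-0.08257)) = 1.63710.
With S = 8 species, ln S = 2.07944, so J = 1.63710/2.07944 = 0.78728, i.e. 0.787 to 3 decimal places.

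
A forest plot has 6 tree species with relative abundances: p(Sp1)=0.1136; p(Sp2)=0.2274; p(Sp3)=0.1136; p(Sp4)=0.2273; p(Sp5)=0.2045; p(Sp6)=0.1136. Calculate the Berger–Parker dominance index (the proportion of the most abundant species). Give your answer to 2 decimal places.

0.23

The largest proportion is 0.2274, i.e. d = 0.23 to 2 decimal places.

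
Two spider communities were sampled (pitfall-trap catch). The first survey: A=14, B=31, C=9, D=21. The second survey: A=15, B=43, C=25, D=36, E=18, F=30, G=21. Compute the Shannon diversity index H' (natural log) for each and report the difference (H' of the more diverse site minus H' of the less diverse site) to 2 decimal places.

The first survey: N=75, proportions 0.18667, 0.41333, 0.12, 0.28, giving H' = 1.28935 (working shown to 5 dp, full precision carried).
The second survey: N=188, proportions 0.07979, 0.22872, 0.13298, 0.19149, 0.09574, 0.15957, 0.1117, giving H' = 1.88629.
Difference = |1.28935 − 1.88629| = 0.59694, i.e. 0.60 to 2 decimal places.

0.60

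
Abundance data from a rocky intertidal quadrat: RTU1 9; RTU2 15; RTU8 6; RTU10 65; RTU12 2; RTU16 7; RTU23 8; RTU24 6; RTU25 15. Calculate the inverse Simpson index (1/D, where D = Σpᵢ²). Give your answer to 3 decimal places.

Total N = 9+15+6+65+2+7+8+6+15 = 133, so the proportions are 0.0676692, 0.112782, 0.0451128, 0.4887218, 0.0150376, 0.0526316, 0.0601504, 0.0451128, 0.112782 (working shown to 7 dp, full precision carried).
D = 0.0676692² + 0.112782² + 0.0451128² + 0.4887218² + 0.0150376² + 0.0526316² + 0.0601504² + 0.0451128² + 0.112782² = 0.0045791 + 0.0127198 + 0.0020352 + 0.2388490 + 0.0002261 + 0.0027701 + 0.0036181 + 0.0020352 + 0.0127198 = 0.2795523.
So 1/D = 3.57715, i.e. 3.577 to 3 decimal places.

3.577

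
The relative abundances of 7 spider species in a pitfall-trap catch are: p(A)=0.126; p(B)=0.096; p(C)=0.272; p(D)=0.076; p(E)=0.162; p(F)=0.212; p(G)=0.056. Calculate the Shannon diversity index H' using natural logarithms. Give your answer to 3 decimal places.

Each pᵢ ln pᵢ term (working shown to 5 dp, full precision carried): 0.126×(-2.07147)=-0.26101, 0.096×(-2.34341)=-0.22497, 0.272×(-1.30195)=-0.35413, 0.076×(-2.57702)=-0.19585, 0.162×(-1.82016)=-0.29487, 0.212×(-1.55117)=-0.32885, 0.056×(-2.88240)=-0.16141.
Sum = -1.82109, so H' = 1.821.

1.821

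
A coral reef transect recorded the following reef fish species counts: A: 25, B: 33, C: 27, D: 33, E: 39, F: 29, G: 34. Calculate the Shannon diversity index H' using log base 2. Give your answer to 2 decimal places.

2.79

Total N = 25+33+27+33+39+29+34 = 220, so the proportions are 0.1136, 0.15, 0.1227, 0.15, 0.1773, 0.1318, 0.1545 (working shown to 4 dp, full precision carried).
Each pᵢ log₂ pᵢ term: 0.1136×(-3.1375)=-0.3565, 0.15×(-2.7370)=-0.4105, 0.1227×(-3.0265)=-0.3714, 0.15×(-2.7370)=-0.4105, 0.1773×(-2.4960)=-0.4425, 0.1318×(-2.9234)=-0.3854, 0.1545×(-2.6939)=-0.4163.
Sum = -2.7932, so H' = 2.79.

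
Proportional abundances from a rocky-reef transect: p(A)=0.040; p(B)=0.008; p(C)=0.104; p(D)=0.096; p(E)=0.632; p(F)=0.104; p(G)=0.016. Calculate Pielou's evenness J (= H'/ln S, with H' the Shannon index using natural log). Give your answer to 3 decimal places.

H' = −Σ pᵢ ln pᵢ = −((-0.12876) + (-0.03863) + (-0.23539) + (-0.22497) + (-0.29000) + (-0.23539) + (-0.06616)) = 1.21929 (working shown to 5 dp, full precision carried).
With S = 7 species, ln S = 1.94591, so J = 1.21929/1.94591 = 0.62659, i.e. 0.627 to 3 decimal places.

0.627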